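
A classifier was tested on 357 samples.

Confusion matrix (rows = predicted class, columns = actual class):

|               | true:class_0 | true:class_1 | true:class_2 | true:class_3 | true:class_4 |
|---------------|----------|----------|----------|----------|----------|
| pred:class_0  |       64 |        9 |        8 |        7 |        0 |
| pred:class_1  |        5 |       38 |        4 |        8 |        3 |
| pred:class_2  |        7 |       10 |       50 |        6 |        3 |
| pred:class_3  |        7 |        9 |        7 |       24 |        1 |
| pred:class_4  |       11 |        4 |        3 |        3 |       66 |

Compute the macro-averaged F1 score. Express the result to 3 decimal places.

0.660

Per-class F1 score (2·TP/(2·TP+FP+FN)):
  class_0: TP=64, FP=9+8+7+0=24, FN=5+7+7+11=30 → 128/182 = 0.7033
  class_1: TP=38, FP=5+4+8+3=20, FN=9+10+9+4=32 → 76/128 = 0.5938
  class_2: TP=50, FP=7+10+6+3=26, FN=8+4+7+3=22 → 100/148 = 0.6757
  class_3: TP=24, FP=7+9+7+1=24, FN=7+8+6+3=24 → 48/96 = 0.5000
  class_4: TP=66, FP=11+4+3+3=21, FN=0+3+3+1=7 → 132/160 = 0.8250
Macro-F1 score = mean = (0.7033 + 0.5938 + 0.6757 + 0.5000 + 0.8250) / 5 = 0.660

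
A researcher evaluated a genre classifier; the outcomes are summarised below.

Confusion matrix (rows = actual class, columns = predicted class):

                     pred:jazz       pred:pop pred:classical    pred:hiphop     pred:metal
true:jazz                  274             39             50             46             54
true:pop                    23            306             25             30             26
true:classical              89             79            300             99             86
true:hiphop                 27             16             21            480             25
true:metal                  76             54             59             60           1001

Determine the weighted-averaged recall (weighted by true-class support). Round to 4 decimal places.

Per-class recall (TP/(TP+FN)):
  jazz: TP=274, FN=39+50+46+54=189 → 274/463 = 0.59179
  pop: TP=306, FN=23+25+30+26=104 → 306/410 = 0.74634
  classical: TP=300, FN=89+79+99+86=353 → 300/653 = 0.45942
  hiphop: TP=480, FN=27+16+21+25=89 → 480/569 = 0.84359
  metal: TP=1001, FN=76+54+59+60=249 → 1001/1250 = 0.80080
Weighted-recall = Σ (supportᵢ/N)·recallᵢ with N=3345: (463/3345)·0.59179 + (410/3345)·0.74634 + (653/3345)·0.45942 + (569/3345)·0.84359 + (1250/3345)·0.80080 = 0.7058

0.7058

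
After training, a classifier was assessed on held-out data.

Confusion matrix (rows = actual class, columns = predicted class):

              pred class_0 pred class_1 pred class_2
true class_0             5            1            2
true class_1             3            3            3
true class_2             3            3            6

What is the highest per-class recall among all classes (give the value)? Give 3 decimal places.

0.625

Per-class recall (TP/(TP+FN)):
  class_0: TP=5, FN=1+2=3 → 5/8 = 0.6250
  class_1: TP=3, FN=3+3=6 → 3/9 = 0.3333
  class_2: TP=6, FN=3+3=6 → 6/12 = 0.5000
Highest is class 'class_0' with recall = 0.625.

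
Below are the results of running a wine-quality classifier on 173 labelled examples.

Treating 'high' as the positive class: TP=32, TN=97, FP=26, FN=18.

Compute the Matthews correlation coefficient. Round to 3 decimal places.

0.412

MCC = (TP·TN − FP·FN) / √((TP+FP)(TP+FN)(TN+FP)(TN+FN))
Numerator = 32·97 − 26·18 = 2636
Denominator = √(58·50·123·115) = √41020500 = 6404.7248
MCC = 2636 / 6404.7248 = 0.412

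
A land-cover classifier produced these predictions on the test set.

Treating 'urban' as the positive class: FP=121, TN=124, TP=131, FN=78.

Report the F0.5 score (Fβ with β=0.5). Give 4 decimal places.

0.5382

Fβ = (1+β²)·TP / ((1+β²)·TP + β²·FN + FP), with β²=1/4
= 1.25·131 / (1.25·131 + 0.25·78 + 121) = 0.5382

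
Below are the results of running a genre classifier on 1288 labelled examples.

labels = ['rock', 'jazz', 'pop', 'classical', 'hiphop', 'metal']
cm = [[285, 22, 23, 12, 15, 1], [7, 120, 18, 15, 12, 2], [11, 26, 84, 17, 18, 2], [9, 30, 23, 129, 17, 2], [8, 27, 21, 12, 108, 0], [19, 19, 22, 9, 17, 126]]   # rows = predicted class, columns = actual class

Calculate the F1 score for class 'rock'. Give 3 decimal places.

Treat 'rock' as positive and all other classes as negative.
F1 score = 2·TP/(2·TP+FP+FN).
rock: TP=285, FP=22+23+12+15+1=73, FN=7+11+9+8+19=54 → 570/697 = 0.8178

0.818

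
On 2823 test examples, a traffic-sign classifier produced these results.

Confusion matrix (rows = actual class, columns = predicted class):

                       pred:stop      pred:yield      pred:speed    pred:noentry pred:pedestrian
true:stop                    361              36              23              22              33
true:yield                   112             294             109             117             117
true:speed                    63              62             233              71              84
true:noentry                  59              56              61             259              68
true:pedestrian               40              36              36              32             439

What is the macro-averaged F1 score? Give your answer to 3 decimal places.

Per-class F1 score (2·TP/(2·TP+FP+FN)):
  stop: TP=361, FP=112+63+59+40=274, FN=36+23+22+33=114 → 722/1110 = 0.6505
  yield: TP=294, FP=36+62+56+36=190, FN=112+109+117+117=455 → 588/1233 = 0.4769
  speed: TP=233, FP=23+109+61+36=229, FN=63+62+71+84=280 → 466/975 = 0.4779
  noentry: TP=259, FP=22+117+71+32=242, FN=59+56+61+68=244 → 518/1004 = 0.5159
  pedestrian: TP=439, FP=33+117+84+68=302, FN=40+36+36+32=144 → 878/1324 = 0.6631
Macro-F1 score = mean = (0.6505 + 0.4769 + 0.4779 + 0.5159 + 0.6631) / 5 = 0.557

0.557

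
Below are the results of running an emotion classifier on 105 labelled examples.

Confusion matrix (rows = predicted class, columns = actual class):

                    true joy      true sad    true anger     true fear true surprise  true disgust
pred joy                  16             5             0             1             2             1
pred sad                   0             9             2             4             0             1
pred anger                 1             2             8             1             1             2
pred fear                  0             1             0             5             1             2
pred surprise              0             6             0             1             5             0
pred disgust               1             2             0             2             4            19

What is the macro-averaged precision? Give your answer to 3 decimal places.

0.564

Per-class precision (TP/(TP+FP)):
  joy: TP=16, FP=5+0+1+2+1=9 → 16/25 = 0.6400
  sad: TP=9, FP=0+2+4+0+1=7 → 9/16 = 0.5625
  anger: TP=8, FP=1+2+1+1+2=7 → 8/15 = 0.5333
  fear: TP=5, FP=0+1+0+1+2=4 → 5/9 = 0.5556
  surprise: TP=5, FP=0+6+0+1+0=7 → 5/12 = 0.4167
  disgust: TP=19, FP=1+2+0+2+4=9 → 19/28 = 0.6786
Macro-precision = mean = (0.6400 + 0.5625 + 0.5333 + 0.5556 + 0.4167 + 0.6786) / 6 = 0.564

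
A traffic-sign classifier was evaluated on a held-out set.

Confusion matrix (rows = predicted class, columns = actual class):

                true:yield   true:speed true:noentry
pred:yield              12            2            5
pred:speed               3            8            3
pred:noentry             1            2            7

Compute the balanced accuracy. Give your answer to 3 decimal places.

0.628

Balanced accuracy = mean of per-class recall.
  yield: recall = 12/16 = 0.7500
  speed: recall = 8/12 = 0.6667
  noentry: recall = 7/15 = 0.4667
Mean = (0.7500 + 0.6667 + 0.4667) / 3 = 0.628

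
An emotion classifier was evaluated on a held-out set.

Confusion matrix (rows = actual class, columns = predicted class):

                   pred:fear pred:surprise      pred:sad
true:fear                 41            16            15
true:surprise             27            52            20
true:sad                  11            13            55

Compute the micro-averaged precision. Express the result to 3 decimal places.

0.592

Micro-averaging pools counts across classes: ΣTP=148, ΣFP=102, ΣFN=102.
Micro-precision = TP/(TP+FP) on pooled counts = 0.592 (equals overall accuracy in single-label multiclass).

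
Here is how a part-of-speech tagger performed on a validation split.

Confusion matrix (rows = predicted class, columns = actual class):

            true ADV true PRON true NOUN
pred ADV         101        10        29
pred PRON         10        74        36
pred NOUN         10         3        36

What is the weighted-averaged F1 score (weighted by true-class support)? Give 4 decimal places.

0.6613

Per-class F1 score (2·TP/(2·TP+FP+FN)):
  ADV: TP=101, FP=10+29=39, FN=10+10=20 → 202/261 = 0.77395
  PRON: TP=74, FP=10+36=46, FN=10+3=13 → 148/207 = 0.71498
  NOUN: TP=36, FP=10+3=13, FN=29+36=65 → 72/150 = 0.48000
Weighted-F1 score = Σ (supportᵢ/N)·F1 scoreᵢ with N=309: (121/309)·0.77395 + (87/309)·0.71498 + (101/309)·0.48000 = 0.6613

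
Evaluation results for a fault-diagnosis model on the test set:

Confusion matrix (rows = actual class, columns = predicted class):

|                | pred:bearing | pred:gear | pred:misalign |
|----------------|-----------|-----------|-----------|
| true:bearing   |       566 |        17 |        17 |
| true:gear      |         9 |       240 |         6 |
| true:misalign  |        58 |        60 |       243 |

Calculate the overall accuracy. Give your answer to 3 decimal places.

0.863

Accuracy = trace / total = (566+240+243=1049) / 1216 = 1049/1216 = 0.863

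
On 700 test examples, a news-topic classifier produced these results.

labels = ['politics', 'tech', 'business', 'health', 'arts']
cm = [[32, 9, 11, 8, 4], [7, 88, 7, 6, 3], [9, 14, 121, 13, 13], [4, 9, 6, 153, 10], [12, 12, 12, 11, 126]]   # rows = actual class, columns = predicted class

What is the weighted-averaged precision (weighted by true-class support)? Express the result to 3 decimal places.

Per-class precision (TP/(TP+FP)):
  politics: TP=32, FP=7+9+4+12=32 → 32/64 = 0.5000
  tech: TP=88, FP=9+14+9+12=44 → 88/132 = 0.6667
  business: TP=121, FP=11+7+6+12=36 → 121/157 = 0.7707
  health: TP=153, FP=8+6+13+11=38 → 153/191 = 0.8010
  arts: TP=126, FP=4+3+13+10=30 → 126/156 = 0.8077
Weighted-precision = Σ (supportᵢ/N)·precisionᵢ with N=700: (64/700)·0.5000 + (111/700)·0.6667 + (170/700)·0.7707 + (182/700)·0.8010 + (173/700)·0.8077 = 0.746

0.746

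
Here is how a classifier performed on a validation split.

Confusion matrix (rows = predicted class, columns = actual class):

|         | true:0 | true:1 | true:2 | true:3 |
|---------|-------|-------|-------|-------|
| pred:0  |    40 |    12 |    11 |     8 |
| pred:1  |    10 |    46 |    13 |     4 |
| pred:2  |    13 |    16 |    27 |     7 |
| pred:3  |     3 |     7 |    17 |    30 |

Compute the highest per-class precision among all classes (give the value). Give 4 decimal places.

Per-class precision (TP/(TP+FP)):
  0: TP=40, FP=12+11+8=31 → 40/71 = 0.56338
  1: TP=46, FP=10+13+4=27 → 46/73 = 0.63014
  2: TP=27, FP=13+16+7=36 → 27/63 = 0.42857
  3: TP=30, FP=3+7+17=27 → 30/57 = 0.52632
Highest is class '1' with precision = 0.6301.

0.6301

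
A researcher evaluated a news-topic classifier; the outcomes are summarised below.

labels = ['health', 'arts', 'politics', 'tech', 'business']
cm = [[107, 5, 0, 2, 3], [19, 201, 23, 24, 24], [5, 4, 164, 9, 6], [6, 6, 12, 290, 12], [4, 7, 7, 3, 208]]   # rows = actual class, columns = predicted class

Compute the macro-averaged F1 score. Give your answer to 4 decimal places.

0.8388

Per-class F1 score (2·TP/(2·TP+FP+FN)):
  health: TP=107, FP=19+5+6+4=34, FN=5+0+2+3=10 → 214/258 = 0.82946
  arts: TP=201, FP=5+4+6+7=22, FN=19+23+24+24=90 → 402/514 = 0.78210
  politics: TP=164, FP=0+23+12+7=42, FN=5+4+9+6=24 → 328/394 = 0.83249
  tech: TP=290, FP=2+24+9+3=38, FN=6+6+12+12=36 → 580/654 = 0.88685
  business: TP=208, FP=3+24+6+12=45, FN=4+7+7+3=21 → 416/482 = 0.86307
Macro-F1 score = mean = (0.82946 + 0.78210 + 0.83249 + 0.88685 + 0.86307) / 5 = 0.8388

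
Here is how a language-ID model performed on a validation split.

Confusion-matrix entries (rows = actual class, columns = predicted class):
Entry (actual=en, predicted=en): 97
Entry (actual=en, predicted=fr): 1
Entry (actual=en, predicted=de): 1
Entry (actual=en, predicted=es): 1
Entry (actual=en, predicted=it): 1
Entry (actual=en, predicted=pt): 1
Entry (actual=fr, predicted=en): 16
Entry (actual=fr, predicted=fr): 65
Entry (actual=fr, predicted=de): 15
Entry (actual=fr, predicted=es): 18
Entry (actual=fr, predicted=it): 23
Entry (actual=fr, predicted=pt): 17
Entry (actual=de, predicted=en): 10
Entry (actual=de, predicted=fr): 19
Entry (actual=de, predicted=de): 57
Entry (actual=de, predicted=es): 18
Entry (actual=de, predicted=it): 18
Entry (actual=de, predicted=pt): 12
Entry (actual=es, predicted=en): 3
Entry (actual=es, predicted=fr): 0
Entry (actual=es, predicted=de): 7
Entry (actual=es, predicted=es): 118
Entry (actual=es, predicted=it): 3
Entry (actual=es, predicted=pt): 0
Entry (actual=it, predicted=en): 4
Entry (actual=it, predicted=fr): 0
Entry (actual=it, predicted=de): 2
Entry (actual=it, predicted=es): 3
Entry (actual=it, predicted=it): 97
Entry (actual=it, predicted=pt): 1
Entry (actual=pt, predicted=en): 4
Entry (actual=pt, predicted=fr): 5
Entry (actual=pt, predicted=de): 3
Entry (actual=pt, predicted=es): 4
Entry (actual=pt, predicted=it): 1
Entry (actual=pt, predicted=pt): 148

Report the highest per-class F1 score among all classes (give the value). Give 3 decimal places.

0.860

Per-class F1 score (2·TP/(2·TP+FP+FN)):
  en: TP=97, FP=16+10+3+4+4=37, FN=1+1+1+1+1=5 → 194/236 = 0.8220
  fr: TP=65, FP=1+19+0+0+5=25, FN=16+15+18+23+17=89 → 130/244 = 0.5328
  de: TP=57, FP=1+15+7+2+3=28, FN=10+19+18+18+12=77 → 114/219 = 0.5205
  es: TP=118, FP=1+18+18+3+4=44, FN=3+0+7+3+0=13 → 236/293 = 0.8055
  it: TP=97, FP=1+23+18+3+1=46, FN=4+0+2+3+1=10 → 194/250 = 0.7760
  pt: TP=148, FP=1+17+12+0+1=31, FN=4+5+3+4+1=17 → 296/344 = 0.8605
Highest is class 'pt' with F1 score = 0.860.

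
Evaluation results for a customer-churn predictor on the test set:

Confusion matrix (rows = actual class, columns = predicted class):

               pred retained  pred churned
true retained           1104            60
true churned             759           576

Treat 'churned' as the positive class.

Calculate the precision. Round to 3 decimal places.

0.906

Precision = TP/(TP+FP) = 576/(576+60) = 576/636 = 0.906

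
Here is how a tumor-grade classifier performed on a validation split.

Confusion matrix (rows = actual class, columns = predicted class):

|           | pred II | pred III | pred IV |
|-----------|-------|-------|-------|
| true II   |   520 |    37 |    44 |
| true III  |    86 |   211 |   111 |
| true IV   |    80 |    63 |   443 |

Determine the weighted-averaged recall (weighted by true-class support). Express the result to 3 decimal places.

Per-class recall (TP/(TP+FN)):
  II: TP=520, FN=37+44=81 → 520/601 = 0.8652
  III: TP=211, FN=86+111=197 → 211/408 = 0.5172
  IV: TP=443, FN=80+63=143 → 443/586 = 0.7560
Weighted-recall = Σ (supportᵢ/N)·recallᵢ with N=1595: (601/1595)·0.8652 + (408/1595)·0.5172 + (586/1595)·0.7560 = 0.736

0.736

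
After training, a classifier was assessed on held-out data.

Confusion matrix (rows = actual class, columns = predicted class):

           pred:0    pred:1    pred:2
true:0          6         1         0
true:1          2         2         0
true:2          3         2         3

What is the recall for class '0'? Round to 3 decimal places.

0.857

Treat '0' as positive and all other classes as negative.
recall = TP/(TP+FN).
0: TP=6, FN=1+0=1 → 6/7 = 0.8571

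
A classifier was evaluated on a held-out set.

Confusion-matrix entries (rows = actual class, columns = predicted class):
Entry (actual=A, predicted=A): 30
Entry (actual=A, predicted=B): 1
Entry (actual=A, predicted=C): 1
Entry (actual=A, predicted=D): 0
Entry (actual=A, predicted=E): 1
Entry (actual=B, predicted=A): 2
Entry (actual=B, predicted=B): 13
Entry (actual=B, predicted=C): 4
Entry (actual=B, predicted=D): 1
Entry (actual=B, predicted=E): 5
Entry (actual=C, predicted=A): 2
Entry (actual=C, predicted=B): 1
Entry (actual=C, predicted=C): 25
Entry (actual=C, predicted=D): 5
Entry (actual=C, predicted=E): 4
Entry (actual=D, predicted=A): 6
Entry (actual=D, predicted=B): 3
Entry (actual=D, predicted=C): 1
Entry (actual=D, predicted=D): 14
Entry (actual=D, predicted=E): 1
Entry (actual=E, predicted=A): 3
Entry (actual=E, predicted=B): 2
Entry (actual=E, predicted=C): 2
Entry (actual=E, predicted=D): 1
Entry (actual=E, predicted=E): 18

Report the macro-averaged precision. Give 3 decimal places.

Per-class precision (TP/(TP+FP)):
  A: TP=30, FP=2+2+6+3=13 → 30/43 = 0.6977
  B: TP=13, FP=1+1+3+2=7 → 13/20 = 0.6500
  C: TP=25, FP=1+4+1+2=8 → 25/33 = 0.7576
  D: TP=14, FP=0+1+5+1=7 → 14/21 = 0.6667
  E: TP=18, FP=1+5+4+1=11 → 18/29 = 0.6207
Macro-precision = mean = (0.6977 + 0.6500 + 0.7576 + 0.6667 + 0.6207) / 5 = 0.679

0.679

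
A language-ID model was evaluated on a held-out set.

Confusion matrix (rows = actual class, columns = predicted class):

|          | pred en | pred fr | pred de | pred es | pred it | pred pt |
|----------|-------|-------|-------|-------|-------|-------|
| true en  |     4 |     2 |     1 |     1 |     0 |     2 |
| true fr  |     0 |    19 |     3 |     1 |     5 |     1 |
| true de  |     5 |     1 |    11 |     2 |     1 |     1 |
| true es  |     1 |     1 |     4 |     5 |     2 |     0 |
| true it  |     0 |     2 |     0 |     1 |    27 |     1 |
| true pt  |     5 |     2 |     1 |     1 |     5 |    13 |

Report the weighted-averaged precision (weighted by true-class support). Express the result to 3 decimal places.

Per-class precision (TP/(TP+FP)):
  en: TP=4, FP=0+5+1+0+5=11 → 4/15 = 0.2667
  fr: TP=19, FP=2+1+1+2+2=8 → 19/27 = 0.7037
  de: TP=11, FP=1+3+4+0+1=9 → 11/20 = 0.5500
  es: TP=5, FP=1+1+2+1+1=6 → 5/11 = 0.4545
  it: TP=27, FP=0+5+1+2+5=13 → 27/40 = 0.6750
  pt: TP=13, FP=2+1+1+0+1=5 → 13/18 = 0.7222
Weighted-precision = Σ (supportᵢ/N)·precisionᵢ with N=131: (10/131)·0.2667 + (29/131)·0.7037 + (21/131)·0.5500 + (13/131)·0.4545 + (31/131)·0.6750 + (27/131)·0.7222 = 0.618

0.618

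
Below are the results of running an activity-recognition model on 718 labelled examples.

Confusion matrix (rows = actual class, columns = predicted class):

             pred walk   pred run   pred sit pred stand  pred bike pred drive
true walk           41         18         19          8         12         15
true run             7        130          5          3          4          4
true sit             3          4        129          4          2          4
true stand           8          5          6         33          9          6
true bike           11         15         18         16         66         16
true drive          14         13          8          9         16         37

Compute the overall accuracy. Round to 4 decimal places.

Accuracy = trace / total = (41+130+129+33+66+37=436) / 718 = 436/718 = 0.6072

0.6072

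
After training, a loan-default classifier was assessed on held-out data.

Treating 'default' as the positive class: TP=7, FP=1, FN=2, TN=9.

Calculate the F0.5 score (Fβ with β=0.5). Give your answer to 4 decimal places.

0.8537

Fβ = (1+β²)·TP / ((1+β²)·TP + β²·FN + FP), with β²=1/4
= 1.25·7 / (1.25·7 + 0.25·2 + 1) = 0.8537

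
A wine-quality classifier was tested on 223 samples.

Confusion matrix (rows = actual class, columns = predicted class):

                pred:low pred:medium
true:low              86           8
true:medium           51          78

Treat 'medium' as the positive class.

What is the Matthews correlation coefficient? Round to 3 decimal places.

0.527

MCC = (TP·TN − FP·FN) / √((TP+FP)(TP+FN)(TN+FP)(TN+FN))
Numerator = 78·86 − 8·51 = 6300
Denominator = √(86·129·94·137) = √142868532 = 11952.7625
MCC = 6300 / 11952.7625 = 0.527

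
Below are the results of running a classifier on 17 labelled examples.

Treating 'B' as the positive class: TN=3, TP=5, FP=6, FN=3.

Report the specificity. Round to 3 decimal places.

0.333

Specificity = TN/(TN+FP) = 3/(3+6) = 0.333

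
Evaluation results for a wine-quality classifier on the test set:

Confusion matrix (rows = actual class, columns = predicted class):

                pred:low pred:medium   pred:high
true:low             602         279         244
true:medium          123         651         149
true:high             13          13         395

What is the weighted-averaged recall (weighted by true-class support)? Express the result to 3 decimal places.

0.667

Per-class recall (TP/(TP+FN)):
  low: TP=602, FN=279+244=523 → 602/1125 = 0.5351
  medium: TP=651, FN=123+149=272 → 651/923 = 0.7053
  high: TP=395, FN=13+13=26 → 395/421 = 0.9382
Weighted-recall = Σ (supportᵢ/N)·recallᵢ with N=2469: (1125/2469)·0.5351 + (923/2469)·0.7053 + (421/2469)·0.9382 = 0.667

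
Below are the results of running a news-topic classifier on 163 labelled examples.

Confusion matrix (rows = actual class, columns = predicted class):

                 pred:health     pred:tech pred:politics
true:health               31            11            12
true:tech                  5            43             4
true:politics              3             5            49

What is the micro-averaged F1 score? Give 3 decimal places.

Micro-averaging pools counts across classes: ΣTP=123, ΣFP=40, ΣFN=40.
Micro-F1 score = 2·TP/(2·TP+FP+FN) on pooled counts = 0.755 (equals overall accuracy in single-label multiclass).

0.755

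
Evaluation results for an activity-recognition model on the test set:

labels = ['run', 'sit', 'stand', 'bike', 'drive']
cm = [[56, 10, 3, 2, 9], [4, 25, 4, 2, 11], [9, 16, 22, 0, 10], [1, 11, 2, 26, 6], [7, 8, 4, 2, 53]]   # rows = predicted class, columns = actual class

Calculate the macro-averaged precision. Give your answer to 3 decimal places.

Per-class precision (TP/(TP+FP)):
  run: TP=56, FP=10+3+2+9=24 → 56/80 = 0.7000
  sit: TP=25, FP=4+4+2+11=21 → 25/46 = 0.5435
  stand: TP=22, FP=9+16+0+10=35 → 22/57 = 0.3860
  bike: TP=26, FP=1+11+2+6=20 → 26/46 = 0.5652
  drive: TP=53, FP=7+8+4+2=21 → 53/74 = 0.7162
Macro-precision = mean = (0.7000 + 0.5435 + 0.3860 + 0.5652 + 0.7162) / 5 = 0.582

0.582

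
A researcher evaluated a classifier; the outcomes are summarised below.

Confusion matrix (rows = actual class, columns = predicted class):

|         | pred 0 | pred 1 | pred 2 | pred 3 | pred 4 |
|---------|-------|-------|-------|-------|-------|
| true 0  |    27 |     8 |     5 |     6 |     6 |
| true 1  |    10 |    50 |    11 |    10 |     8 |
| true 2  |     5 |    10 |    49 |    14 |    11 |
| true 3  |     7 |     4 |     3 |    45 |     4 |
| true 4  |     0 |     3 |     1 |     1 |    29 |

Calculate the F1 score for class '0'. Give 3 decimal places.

One-vs-rest for '0': TP = diagonal; FP = other classes predicted '0'; FN = '0' predicted as other.
F1 score = 2·TP/(2·TP+FP+FN).
0: TP=27, FP=10+5+7+0=22, FN=8+5+6+6=25 → 54/101 = 0.5347

0.535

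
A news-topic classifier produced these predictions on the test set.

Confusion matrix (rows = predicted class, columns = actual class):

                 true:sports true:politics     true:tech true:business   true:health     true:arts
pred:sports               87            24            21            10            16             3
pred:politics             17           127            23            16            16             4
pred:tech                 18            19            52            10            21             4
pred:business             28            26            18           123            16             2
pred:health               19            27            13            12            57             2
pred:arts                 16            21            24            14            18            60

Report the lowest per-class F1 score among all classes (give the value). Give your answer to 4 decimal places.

0.3782

Per-class F1 score (2·TP/(2·TP+FP+FN)):
  sports: TP=87, FP=24+21+10+16+3=74, FN=17+18+28+19+16=98 → 174/346 = 0.50289
  politics: TP=127, FP=17+23+16+16+4=76, FN=24+19+26+27+21=117 → 254/447 = 0.56823
  tech: TP=52, FP=18+19+10+21+4=72, FN=21+23+18+13+24=99 → 104/275 = 0.37818
  business: TP=123, FP=28+26+18+16+2=90, FN=10+16+10+12+14=62 → 246/398 = 0.61809
  health: TP=57, FP=19+27+13+12+2=73, FN=16+16+21+16+18=87 → 114/274 = 0.41606
  arts: TP=60, FP=16+21+24+14+18=93, FN=3+4+4+2+2=15 → 120/228 = 0.52632
Lowest is class 'tech' with F1 score = 0.3782.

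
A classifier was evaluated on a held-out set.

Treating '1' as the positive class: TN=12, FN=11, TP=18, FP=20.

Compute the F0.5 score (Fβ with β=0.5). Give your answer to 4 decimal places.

0.4972

Fβ = (1+β²)·TP / ((1+β²)·TP + β²·FN + FP), with β²=1/4
= 1.25·18 / (1.25·18 + 0.25·11 + 20) = 0.4972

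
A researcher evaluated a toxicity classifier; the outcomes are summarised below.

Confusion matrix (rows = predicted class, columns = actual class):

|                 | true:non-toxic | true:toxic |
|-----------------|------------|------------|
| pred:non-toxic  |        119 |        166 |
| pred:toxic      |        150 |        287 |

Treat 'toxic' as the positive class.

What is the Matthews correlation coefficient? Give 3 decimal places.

MCC = (TP·TN − FP·FN) / √((TP+FP)(TP+FN)(TN+FP)(TN+FN))
Numerator = 287·119 − 150·166 = 9253
Denominator = √(437·453·269·285) = √15176680065 = 123193.6689
MCC = 9253 / 123193.6689 = 0.075

0.075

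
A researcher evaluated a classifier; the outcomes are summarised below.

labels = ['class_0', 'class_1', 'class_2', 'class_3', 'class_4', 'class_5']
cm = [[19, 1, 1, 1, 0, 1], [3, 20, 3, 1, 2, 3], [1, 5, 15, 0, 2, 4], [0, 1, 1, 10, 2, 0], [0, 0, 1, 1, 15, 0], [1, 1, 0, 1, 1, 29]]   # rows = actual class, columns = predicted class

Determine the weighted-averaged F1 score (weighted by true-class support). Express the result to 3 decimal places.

Per-class F1 score (2·TP/(2·TP+FP+FN)):
  class_0: TP=19, FP=3+1+0+0+1=5, FN=1+1+1+0+1=4 → 38/47 = 0.8085
  class_1: TP=20, FP=1+5+1+0+1=8, FN=3+3+1+2+3=12 → 40/60 = 0.6667
  class_2: TP=15, FP=1+3+1+1+0=6, FN=1+5+0+2+4=12 → 30/48 = 0.6250
  class_3: TP=10, FP=1+1+0+1+1=4, FN=0+1+1+2+0=4 → 20/28 = 0.7143
  class_4: TP=15, FP=0+2+2+2+1=7, FN=0+0+1+1+0=2 → 30/39 = 0.7692
  class_5: TP=29, FP=1+3+4+0+0=8, FN=1+1+0+1+1=4 → 58/70 = 0.8286
Weighted-F1 score = Σ (supportᵢ/N)·F1 scoreᵢ with N=146: (23/146)·0.8085 + (32/146)·0.6667 + (27/146)·0.6250 + (14/146)·0.7143 + (17/146)·0.7692 + (33/146)·0.8286 = 0.734

0.734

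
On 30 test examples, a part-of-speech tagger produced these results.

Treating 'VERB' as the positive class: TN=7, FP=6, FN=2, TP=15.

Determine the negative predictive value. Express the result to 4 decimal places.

NPV = TN/(TN+FN) = 7/(7+2) = 0.7778

0.7778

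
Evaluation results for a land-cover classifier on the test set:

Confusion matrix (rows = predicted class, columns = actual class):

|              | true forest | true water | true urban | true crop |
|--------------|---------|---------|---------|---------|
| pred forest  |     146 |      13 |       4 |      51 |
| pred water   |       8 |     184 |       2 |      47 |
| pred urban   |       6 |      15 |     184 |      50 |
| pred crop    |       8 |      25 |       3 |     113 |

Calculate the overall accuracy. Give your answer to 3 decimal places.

Accuracy = trace / total = (146+184+184+113=627) / 859 = 627/859 = 0.730

0.730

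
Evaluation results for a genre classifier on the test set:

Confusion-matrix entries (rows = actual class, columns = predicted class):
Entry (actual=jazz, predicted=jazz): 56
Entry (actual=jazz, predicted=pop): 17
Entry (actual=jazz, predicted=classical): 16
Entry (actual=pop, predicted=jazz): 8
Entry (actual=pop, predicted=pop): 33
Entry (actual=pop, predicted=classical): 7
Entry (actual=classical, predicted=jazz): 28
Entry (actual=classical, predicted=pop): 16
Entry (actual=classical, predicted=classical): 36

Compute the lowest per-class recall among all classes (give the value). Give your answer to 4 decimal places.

0.4500

Per-class recall (TP/(TP+FN)):
  jazz: TP=56, FN=17+16=33 → 56/89 = 0.62921
  pop: TP=33, FN=8+7=15 → 33/48 = 0.68750
  classical: TP=36, FN=28+16=44 → 36/80 = 0.45000
Lowest is class 'classical' with recall = 0.4500.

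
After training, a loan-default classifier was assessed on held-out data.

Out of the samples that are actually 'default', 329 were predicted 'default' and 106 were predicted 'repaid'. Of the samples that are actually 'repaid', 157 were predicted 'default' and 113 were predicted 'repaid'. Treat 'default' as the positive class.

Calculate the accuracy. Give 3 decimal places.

Accuracy = (TP+TN)/N = (329+113)/705 = 0.627

0.627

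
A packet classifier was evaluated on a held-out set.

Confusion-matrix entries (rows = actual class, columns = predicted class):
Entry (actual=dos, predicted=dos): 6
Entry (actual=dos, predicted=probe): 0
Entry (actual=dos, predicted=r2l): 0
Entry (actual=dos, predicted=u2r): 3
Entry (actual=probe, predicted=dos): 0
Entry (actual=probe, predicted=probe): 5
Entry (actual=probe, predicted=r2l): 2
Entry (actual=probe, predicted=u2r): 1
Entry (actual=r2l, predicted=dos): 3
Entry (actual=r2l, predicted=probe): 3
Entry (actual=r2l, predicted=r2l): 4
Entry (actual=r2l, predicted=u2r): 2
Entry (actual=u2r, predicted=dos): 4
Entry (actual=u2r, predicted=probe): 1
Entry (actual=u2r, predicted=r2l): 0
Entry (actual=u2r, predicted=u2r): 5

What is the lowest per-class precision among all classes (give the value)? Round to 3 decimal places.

0.455

Per-class precision (TP/(TP+FP)):
  dos: TP=6, FP=0+3+4=7 → 6/13 = 0.4615
  probe: TP=5, FP=0+3+1=4 → 5/9 = 0.5556
  r2l: TP=4, FP=0+2+0=2 → 4/6 = 0.6667
  u2r: TP=5, FP=3+1+2=6 → 5/11 = 0.4545
Lowest is class 'u2r' with precision = 0.455.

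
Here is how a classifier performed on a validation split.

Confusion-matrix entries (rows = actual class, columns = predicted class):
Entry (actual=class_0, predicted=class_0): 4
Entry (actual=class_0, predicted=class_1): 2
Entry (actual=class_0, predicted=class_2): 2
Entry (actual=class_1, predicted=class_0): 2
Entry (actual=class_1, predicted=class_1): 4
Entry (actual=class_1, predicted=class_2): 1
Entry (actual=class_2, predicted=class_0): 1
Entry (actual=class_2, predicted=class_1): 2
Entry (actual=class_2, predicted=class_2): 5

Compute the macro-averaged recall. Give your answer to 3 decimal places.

Per-class recall (TP/(TP+FN)):
  class_0: TP=4, FN=2+2=4 → 4/8 = 0.5000
  class_1: TP=4, FN=2+1=3 → 4/7 = 0.5714
  class_2: TP=5, FN=1+2=3 → 5/8 = 0.6250
Macro-recall = mean = (0.5000 + 0.5714 + 0.6250) / 3 = 0.565

0.565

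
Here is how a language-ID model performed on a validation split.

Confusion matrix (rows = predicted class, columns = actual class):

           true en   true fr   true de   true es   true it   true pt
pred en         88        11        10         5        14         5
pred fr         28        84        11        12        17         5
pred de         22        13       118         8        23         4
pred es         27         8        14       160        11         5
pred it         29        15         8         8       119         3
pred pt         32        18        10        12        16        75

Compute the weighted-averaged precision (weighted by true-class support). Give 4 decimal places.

0.6276

Per-class precision (TP/(TP+FP)):
  en: TP=88, FP=11+10+5+14+5=45 → 88/133 = 0.66165
  fr: TP=84, FP=28+11+12+17+5=73 → 84/157 = 0.53503
  de: TP=118, FP=22+13+8+23+4=70 → 118/188 = 0.62766
  es: TP=160, FP=27+8+14+11+5=65 → 160/225 = 0.71111
  it: TP=119, FP=29+15+8+8+3=63 → 119/182 = 0.65385
  pt: TP=75, FP=32+18+10+12+16=88 → 75/163 = 0.46012
Weighted-precision = Σ (supportᵢ/N)·precisionᵢ with N=1048: (226/1048)·0.66165 + (149/1048)·0.53503 + (171/1048)·0.62766 + (205/1048)·0.71111 + (200/1048)·0.65385 + (97/1048)·0.46012 = 0.6276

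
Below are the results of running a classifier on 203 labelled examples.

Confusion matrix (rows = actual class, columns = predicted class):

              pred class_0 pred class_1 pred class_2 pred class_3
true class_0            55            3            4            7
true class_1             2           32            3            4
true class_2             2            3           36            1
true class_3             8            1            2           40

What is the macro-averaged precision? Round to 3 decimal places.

0.803

Per-class precision (TP/(TP+FP)):
  class_0: TP=55, FP=2+2+8=12 → 55/67 = 0.8209
  class_1: TP=32, FP=3+3+1=7 → 32/39 = 0.8205
  class_2: TP=36, FP=4+3+2=9 → 36/45 = 0.8000
  class_3: TP=40, FP=7+4+1=12 → 40/52 = 0.7692
Macro-precision = mean = (0.8209 + 0.8205 + 0.8000 + 0.7692) / 4 = 0.803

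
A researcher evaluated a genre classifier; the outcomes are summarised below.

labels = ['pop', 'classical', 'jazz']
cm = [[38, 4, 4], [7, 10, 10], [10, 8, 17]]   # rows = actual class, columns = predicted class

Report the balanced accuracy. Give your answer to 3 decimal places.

0.561

Balanced accuracy = mean of per-class recall.
  pop: recall = 38/46 = 0.8261
  classical: recall = 10/27 = 0.3704
  jazz: recall = 17/35 = 0.4857
Mean = (0.8261 + 0.3704 + 0.4857) / 3 = 0.561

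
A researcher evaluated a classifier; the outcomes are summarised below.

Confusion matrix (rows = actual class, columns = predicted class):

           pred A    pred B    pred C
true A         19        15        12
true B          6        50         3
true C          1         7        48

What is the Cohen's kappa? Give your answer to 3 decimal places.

Observed agreement pₒ = trace/N = 117/161 = 0.7267
Expected agreement pₑ = Σ (rowᵢ·colᵢ)/N² = (46·26 + 59·72 + 56·63)/161² = 0.3461
κ = (pₒ − pₑ)/(1 − pₑ) = (0.7267 − 0.3461)/(1 − 0.3461) = 0.582

0.582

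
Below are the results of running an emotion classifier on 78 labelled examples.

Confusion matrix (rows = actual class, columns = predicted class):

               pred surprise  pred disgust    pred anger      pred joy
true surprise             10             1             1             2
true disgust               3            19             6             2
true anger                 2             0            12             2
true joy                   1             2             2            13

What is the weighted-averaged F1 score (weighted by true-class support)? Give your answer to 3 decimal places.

0.696

Per-class F1 score (2·TP/(2·TP+FP+FN)):
  surprise: TP=10, FP=3+2+1=6, FN=1+1+2=4 → 20/30 = 0.6667
  disgust: TP=19, FP=1+0+2=3, FN=3+6+2=11 → 38/52 = 0.7308
  anger: TP=12, FP=1+6+2=9, FN=2+0+2=4 → 24/37 = 0.6486
  joy: TP=13, FP=2+2+2=6, FN=1+2+2=5 → 26/37 = 0.7027
Weighted-F1 score = Σ (supportᵢ/N)·F1 scoreᵢ with N=78: (14/78)·0.6667 + (30/78)·0.7308 + (16/78)·0.6486 + (18/78)·0.7027 = 0.696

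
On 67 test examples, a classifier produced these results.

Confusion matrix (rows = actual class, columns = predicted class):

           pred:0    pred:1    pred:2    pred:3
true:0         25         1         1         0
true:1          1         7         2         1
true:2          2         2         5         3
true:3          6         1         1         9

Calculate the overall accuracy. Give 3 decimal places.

Accuracy = trace / total = (25+7+5+9=46) / 67 = 46/67 = 0.687

0.687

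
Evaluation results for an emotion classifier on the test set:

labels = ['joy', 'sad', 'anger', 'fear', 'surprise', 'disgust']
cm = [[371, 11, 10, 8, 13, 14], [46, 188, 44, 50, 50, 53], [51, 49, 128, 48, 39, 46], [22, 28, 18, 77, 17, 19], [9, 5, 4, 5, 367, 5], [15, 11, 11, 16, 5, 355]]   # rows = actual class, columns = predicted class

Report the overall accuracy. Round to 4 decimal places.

0.6730

Accuracy = trace / total = (371+188+128+77+367+355=1486) / 2208 = 1486/2208 = 0.6730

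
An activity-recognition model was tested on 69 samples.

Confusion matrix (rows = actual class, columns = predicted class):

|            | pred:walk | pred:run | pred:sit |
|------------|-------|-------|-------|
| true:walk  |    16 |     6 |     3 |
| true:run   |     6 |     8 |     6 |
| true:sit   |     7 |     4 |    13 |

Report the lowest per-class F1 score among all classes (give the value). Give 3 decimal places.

0.421

Per-class F1 score (2·TP/(2·TP+FP+FN)):
  walk: TP=16, FP=6+7=13, FN=6+3=9 → 32/54 = 0.5926
  run: TP=8, FP=6+4=10, FN=6+6=12 → 16/38 = 0.4211
  sit: TP=13, FP=3+6=9, FN=7+4=11 → 26/46 = 0.5652
Lowest is class 'run' with F1 score = 0.421.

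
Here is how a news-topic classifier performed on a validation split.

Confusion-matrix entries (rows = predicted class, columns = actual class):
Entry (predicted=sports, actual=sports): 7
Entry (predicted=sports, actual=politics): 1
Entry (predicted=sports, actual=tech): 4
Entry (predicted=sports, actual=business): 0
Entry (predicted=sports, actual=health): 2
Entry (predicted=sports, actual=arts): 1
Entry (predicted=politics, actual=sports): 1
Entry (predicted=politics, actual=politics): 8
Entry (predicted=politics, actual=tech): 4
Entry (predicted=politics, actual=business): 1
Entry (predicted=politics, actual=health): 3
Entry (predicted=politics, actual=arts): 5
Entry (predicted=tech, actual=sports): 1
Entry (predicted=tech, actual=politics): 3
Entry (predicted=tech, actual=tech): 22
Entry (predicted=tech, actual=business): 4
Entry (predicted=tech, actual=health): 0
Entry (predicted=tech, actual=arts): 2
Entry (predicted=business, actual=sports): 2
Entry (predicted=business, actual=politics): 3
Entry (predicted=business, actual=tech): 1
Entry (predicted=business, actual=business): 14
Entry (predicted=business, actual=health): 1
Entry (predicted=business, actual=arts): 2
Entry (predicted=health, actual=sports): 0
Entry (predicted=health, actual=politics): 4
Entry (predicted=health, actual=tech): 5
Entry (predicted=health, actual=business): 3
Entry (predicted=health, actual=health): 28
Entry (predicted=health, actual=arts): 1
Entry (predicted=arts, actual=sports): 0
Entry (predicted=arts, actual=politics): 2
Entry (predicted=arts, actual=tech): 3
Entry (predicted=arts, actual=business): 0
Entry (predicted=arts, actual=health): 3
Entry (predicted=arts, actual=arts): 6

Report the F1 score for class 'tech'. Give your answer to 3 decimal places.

Take TP from the diagonal, FP from the rest of the 'tech' prediction marginal, FN from the rest of the 'tech' actual marginal.
F1 score = 2·TP/(2·TP+FP+FN).
tech: TP=22, FP=1+3+4+0+2=10, FN=4+4+1+5+3=17 → 44/71 = 0.6197

0.620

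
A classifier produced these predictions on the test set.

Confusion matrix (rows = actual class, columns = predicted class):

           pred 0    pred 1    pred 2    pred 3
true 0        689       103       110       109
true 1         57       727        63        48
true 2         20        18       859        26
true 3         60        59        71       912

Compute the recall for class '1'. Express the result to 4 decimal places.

0.8123

recall = TP/(TP+FN).
1: TP=727, FN=57+63+48=168 → 727/895 = 0.81229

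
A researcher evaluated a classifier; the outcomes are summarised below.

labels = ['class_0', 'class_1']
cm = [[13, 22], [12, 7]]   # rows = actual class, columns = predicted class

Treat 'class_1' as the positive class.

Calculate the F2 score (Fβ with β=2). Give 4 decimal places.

0.3333

Fβ = (1+β²)·TP / ((1+β²)·TP + β²·FN + FP), with β²=4
= 5·7 / (5·7 + 4·12 + 22) = 0.3333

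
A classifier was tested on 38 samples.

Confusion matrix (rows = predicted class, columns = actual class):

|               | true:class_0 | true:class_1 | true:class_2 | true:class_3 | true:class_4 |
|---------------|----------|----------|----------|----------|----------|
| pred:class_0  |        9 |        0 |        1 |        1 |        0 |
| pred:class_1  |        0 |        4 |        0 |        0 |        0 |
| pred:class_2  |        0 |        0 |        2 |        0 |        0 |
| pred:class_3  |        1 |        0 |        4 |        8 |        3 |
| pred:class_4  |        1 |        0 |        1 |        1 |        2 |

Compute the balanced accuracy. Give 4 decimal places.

Balanced accuracy = mean of per-class recall.
  class_0: recall = 9/11 = 0.81818
  class_1: recall = 4/4 = 1.00000
  class_2: recall = 2/8 = 0.25000
  class_3: recall = 8/10 = 0.80000
  class_4: recall = 2/5 = 0.40000
Mean = (0.81818 + 1.00000 + 0.25000 + 0.80000 + 0.40000) / 5 = 0.6536

0.6536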